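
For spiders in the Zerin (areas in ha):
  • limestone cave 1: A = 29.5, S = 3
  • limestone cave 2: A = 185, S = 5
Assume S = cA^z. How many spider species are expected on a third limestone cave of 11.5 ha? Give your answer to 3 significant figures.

2.31

z = ln(5/3) / ln(185/29.5) = 0.5108 / 1.8360 = 0.2782
c = 3 / 29.5^0.2782 = 3 / 2.564 = 1.17
S₃ = 1.17 × 11.5^0.2782 = 1.17 × 1.973 ≈ 2.308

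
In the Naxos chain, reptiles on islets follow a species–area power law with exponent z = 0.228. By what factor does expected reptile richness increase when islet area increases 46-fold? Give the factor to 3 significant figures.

2.39

S₂/S₁ = (A₂/A₁)^z = 46^0.228
ln(S₂/S₁) = 0.228 × ln 46 = 0.228 × 3.8286 = 0.8729
S₂/S₁ = e^0.8729 ≈ 2.394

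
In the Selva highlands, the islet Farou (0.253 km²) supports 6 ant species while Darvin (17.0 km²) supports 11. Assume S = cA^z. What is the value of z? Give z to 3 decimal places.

0.144

Taking logs: ln S = ln c + z ln A, so z = (ln S₂ − ln S₁)/(ln A₂ − ln A₁).
z = ln(11/6) / ln(17/0.253) = ln(1.833) / ln(67.19) = 0.6061 / 4.2076 = 0.1441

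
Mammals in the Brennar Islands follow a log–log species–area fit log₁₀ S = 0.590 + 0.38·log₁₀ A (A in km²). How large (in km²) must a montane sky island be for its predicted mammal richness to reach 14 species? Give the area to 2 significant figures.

29 km²

14 = 3.89 × A^0.38  ⇒  A^0.38 = 14/3.89 = 3.599
ln A = ln(3.599) / 0.38 = 1.2805 / 0.38 = 3.3698
A = e^3.3698 ≈ 29.07 km²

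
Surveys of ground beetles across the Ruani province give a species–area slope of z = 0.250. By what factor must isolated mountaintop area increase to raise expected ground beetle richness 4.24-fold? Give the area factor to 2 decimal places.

323.19

(A₂/A₁)^0.25 = 4.24, so A₂/A₁ = 4.24^(1/0.25) = 4.24^4
ln(A₂/A₁) = ln 4.24 / 0.25 = 1.4446 / 0.25 = 5.7783
A₂/A₁ = e^5.7783 ≈ 323.2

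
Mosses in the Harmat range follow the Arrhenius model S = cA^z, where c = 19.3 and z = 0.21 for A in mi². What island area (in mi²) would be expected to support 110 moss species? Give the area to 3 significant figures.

3970 mi²

110 = 19.3 × A^0.21  ⇒  A^0.21 = 110/19.3 = 5.699
ln A = ln(5.699) / 0.21 = 1.7404 / 0.21 = 8.2875
A = e^8.2875 ≈ 3974 mi²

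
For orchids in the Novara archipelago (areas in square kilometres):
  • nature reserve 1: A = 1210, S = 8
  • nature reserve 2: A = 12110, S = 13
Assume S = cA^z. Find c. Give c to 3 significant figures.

1.79

z = ln(S₂/S₁) / ln(A₂/A₁) = ln(13/8) / ln(12110/1210) = 0.4855 / 2.3034 = 0.2108
c = S₁ / A₁^z = 8 / 1210^0.2108 = 8 / 4.465 = 1.792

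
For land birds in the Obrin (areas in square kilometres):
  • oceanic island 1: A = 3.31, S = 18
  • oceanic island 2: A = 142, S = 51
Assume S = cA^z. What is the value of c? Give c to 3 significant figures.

12.9

z = ln(S₂/S₁) / ln(A₂/A₁) = ln(51/18) / ln(142/3.31) = 1.0415 / 3.7589 = 0.2771
c = S₁ / A₁^z = 18 / 3.31^0.2771 = 18 / 1.393 = 12.92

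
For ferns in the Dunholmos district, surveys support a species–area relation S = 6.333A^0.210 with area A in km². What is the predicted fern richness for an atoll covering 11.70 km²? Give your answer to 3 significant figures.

10.6

S = 6.333 × 11.7^0.21
ln S = ln 6.333 + 0.21 × ln 11.7 = 1.8458 + 0.21 × 2.4596 = 2.3623
S = e^2.3623 ≈ 10.62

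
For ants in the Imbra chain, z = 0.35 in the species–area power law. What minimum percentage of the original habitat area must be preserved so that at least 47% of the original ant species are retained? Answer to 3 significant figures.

11.6%

Need (A_new/A_old)^0.35 = 0.47, so A_new/A_old = 0.47^(1/0.35) = 0.47^2.857
ln(A_new/A_old) = ln 0.47 / 0.35 = -0.7550 / 0.35 = -2.1572
A_new/A_old = e^-2.1572 ≈ 0.1156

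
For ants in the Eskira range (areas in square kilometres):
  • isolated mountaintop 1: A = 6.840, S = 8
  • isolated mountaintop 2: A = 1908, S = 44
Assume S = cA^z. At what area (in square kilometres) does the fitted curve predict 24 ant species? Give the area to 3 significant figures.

258 square kilometres

z = ln(44/8) / ln(1908/6.84) = 1.7047 / 5.6310 = 0.3027
c = 8 / 6.84^0.3027 = 8 / 1.79 = 4.47
A = (24/4.47)^(1/0.3027) ⇒ ln A = ln(5.369)/0.3027 = 5.5517
A = e^5.5517 ≈ 257.7 square kilometres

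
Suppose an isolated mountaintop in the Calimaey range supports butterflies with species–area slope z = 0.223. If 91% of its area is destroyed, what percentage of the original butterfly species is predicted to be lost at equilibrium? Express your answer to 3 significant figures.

41.5%

S_new/S_old = (A_new/A_old)^z = 0.09^0.223
= exp(0.223 × ln 0.09) = exp(0.223 × -2.4079) = exp(-0.5370) ≈ 0.5845
Fraction lost = 1 − 0.5845 = 0.4155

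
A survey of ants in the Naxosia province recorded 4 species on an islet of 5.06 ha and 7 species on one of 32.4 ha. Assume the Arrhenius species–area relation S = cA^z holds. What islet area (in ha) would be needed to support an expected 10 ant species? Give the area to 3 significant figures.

106 ha

z = ln(7/4) / ln(32.4/5.06) = 0.5596 / 1.8568 = 0.3014
c = 4 / 5.06^0.3014 = 4 / 1.63 = 2.454
A = (10/2.454)^(1/0.3014) ⇒ ln A = ln(4.075)/0.3014 = 4.6616
A = e^4.6616 ≈ 105.8 ha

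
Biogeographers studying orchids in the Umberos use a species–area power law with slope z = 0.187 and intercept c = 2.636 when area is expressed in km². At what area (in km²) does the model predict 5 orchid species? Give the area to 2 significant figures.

31 km²

5 = 2.636 × A^0.187  ⇒  A^0.187 = 5/2.636 = 1.897
ln A = ln(1.897) / 0.187 = 0.6402 / 0.187 = 3.4234
A = e^3.4234 ≈ 30.67 km²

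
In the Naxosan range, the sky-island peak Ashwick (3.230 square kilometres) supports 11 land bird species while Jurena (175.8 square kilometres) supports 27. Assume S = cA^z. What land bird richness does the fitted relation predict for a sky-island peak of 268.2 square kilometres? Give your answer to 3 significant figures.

z = ln(27/11) / ln(175.8/3.23) = 0.8979 / 3.9969 = 0.2247
c = 11 / 3.23^0.2247 = 11 / 1.301 = 8.453
S₃ = 8.453 × 268.2^0.2247 = 8.453 × 3.512 ≈ 29.69

29.7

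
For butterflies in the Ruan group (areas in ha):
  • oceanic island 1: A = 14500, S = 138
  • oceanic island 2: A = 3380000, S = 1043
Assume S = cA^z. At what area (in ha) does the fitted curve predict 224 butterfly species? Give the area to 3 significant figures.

53500 ha

z = ln(1043/138) / ln(3380000/14500) = 2.0226 / 5.4515 = 0.3710
c = 138 / 14500^0.3710 = 138 / 34.99 = 3.944
A = (224/3.944)^(1/0.3710) ⇒ ln A = ln(56.8)/0.3710 = 10.8875
A = e^10.8875 ≈ 53502 ha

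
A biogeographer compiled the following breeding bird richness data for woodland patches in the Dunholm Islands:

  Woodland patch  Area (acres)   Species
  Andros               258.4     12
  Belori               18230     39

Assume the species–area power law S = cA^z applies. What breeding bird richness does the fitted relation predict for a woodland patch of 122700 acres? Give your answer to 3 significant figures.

66.1

z = ln(39/12) / ln(18230/258.4) = 1.1787 / 4.2563 = 0.2769
c = 12 / 258.4^0.2769 = 12 / 4.656 = 2.577
S₃ = 2.577 × 122700^0.2769 = 2.577 × 25.66 ≈ 66.13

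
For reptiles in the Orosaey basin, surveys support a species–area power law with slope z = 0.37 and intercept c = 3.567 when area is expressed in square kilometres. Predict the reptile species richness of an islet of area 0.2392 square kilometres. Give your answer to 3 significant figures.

S = 3.567 × 0.2392^0.37
ln S = ln 3.567 + 0.37 × ln 0.2392 = 1.2717 + 0.37 × -1.4305 = 0.7425
S = e^0.7425 ≈ 2.101

2.10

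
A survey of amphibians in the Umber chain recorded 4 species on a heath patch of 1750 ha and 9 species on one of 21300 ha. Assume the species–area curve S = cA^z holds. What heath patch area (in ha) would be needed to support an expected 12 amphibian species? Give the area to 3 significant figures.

51700 ha

z = ln(9/4) / ln(21300/1750) = 0.8109 / 2.4991 = 0.3245
c = 4 / 1750^0.3245 = 4 / 11.28 = 0.3546
A = (12/0.3546)^(1/0.3245) ⇒ ln A = ln(33.84)/0.3245 = 10.8530
A = e^10.8530 ≈ 51690 ha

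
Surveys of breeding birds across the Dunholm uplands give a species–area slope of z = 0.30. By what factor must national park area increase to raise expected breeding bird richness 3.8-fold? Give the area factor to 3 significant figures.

85.6

(A₂/A₁)^0.3 = 3.8, so A₂/A₁ = 3.8^(1/0.3) = 3.8^3.333
ln(A₂/A₁) = ln 3.8 / 0.3 = 1.3350 / 0.3 = 4.4500
A₂/A₁ = e^4.4500 ≈ 85.63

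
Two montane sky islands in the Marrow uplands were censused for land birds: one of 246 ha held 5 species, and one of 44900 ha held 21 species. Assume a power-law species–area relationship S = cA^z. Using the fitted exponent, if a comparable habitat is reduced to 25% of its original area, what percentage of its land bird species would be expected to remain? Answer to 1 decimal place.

z = ln(21/5) / ln(44900/246) = 1.4351 / 5.2069 = 0.2756
S_new/S_old = (A_new/A_old)^z = 0.25^0.2756 = exp(0.2756 × -1.3863) = 0.6824

68.2%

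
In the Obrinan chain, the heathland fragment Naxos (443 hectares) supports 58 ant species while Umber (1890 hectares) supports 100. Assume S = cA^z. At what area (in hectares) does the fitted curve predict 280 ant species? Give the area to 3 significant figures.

29300 hectares

z = ln(100/58) / ln(1890/443) = 0.5447 / 1.4508 = 0.3755
c = 58 / 443^0.3755 = 58 / 9.855 = 5.885
A = (280/5.885)^(1/0.3755) ⇒ ln A = ln(47.58)/0.3755 = 10.2865
A = e^10.2865 ≈ 29334 hectares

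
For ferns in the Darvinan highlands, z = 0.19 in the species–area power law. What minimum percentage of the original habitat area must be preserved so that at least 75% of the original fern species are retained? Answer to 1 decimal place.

Need (A_new/A_old)^0.19 = 0.75, so A_new/A_old = 0.75^(1/0.19) = 0.75^5.263
ln(A_new/A_old) = ln 0.75 / 0.19 = -0.2877 / 0.19 = -1.5141
A_new/A_old = e^-1.5141 ≈ 0.22

22.0%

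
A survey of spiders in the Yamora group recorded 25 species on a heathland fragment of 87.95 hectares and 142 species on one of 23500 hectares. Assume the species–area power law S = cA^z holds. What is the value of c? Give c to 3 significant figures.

z = ln(S₂/S₁) / ln(A₂/A₁) = ln(142/25) / ln(23500/87.95) = 1.7370 / 5.5880 = 0.3108
c = S₁ / A₁^z = 25 / 87.95^0.3108 = 25 / 4.021 = 6.217

6.22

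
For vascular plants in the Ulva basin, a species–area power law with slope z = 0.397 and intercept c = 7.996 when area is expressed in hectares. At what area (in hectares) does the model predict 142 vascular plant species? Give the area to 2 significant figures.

142 = 7.996 × A^0.397  ⇒  A^0.397 = 142/7.996 = 17.76
ln A = ln(17.76) / 0.397 = 2.8769 / 0.397 = 7.2466
A = e^7.2466 ≈ 1403 hectares

1400 hectares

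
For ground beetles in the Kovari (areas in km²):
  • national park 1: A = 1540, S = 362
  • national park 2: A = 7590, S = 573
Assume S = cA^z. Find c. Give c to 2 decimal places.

43.75

z = ln(S₂/S₁) / ln(A₂/A₁) = ln(573/362) / ln(7590/1540) = 0.4592 / 1.5950 = 0.2879
c = S₁ / A₁^z = 362 / 1540^0.2879 = 362 / 8.274 = 43.75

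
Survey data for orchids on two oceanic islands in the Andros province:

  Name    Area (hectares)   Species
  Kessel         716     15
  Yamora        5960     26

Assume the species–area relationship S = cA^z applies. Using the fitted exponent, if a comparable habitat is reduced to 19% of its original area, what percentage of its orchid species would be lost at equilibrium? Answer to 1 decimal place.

35.0%

z = ln(26/15) / ln(5960/716) = 0.5500 / 2.1191 = 0.2596
S_new/S_old = (A_new/A_old)^z = 0.19^0.2596 = exp(0.2596 × -1.6607) = 0.6498
Fraction lost = 1 − 0.6498 = 0.3502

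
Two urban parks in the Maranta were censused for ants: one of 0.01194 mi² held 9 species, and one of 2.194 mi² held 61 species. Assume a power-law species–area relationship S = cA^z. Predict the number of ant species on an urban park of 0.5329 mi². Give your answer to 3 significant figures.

36.3

z = ln(61/9) / ln(2.194/0.01194) = 1.9136 / 5.2136 = 0.3671
c = 9 / 0.01194^0.3671 = 9 / 0.1969 = 45.72
S₃ = 45.72 × 0.5329^0.3671 = 45.72 × 0.7937 ≈ 36.29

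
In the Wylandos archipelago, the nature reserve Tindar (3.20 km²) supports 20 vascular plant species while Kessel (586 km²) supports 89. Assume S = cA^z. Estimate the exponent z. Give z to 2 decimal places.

0.29

Taking logs: ln S = ln c + z ln A, so z = (ln S₂ − ln S₁)/(ln A₂ − ln A₁).
z = ln(89/20) / ln(586/3.2) = ln(4.45) / ln(183.1) = 1.4929 / 5.2102 = 0.2865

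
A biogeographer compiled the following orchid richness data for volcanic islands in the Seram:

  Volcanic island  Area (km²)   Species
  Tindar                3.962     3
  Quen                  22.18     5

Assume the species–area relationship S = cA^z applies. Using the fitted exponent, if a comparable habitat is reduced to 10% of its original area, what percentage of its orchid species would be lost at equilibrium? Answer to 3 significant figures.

z = ln(5/3) / ln(22.18/3.962) = 0.5108 / 1.7224 = 0.2966
S_new/S_old = (A_new/A_old)^z = 0.1^0.2966 = exp(0.2966 × -2.3026) = 0.5052
Fraction lost = 1 − 0.5052 = 0.4948

49.5%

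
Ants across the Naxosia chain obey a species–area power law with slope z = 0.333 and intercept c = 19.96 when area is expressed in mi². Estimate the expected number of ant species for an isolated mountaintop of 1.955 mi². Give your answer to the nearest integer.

S = 19.96 × 1.955^0.333
ln S = ln 19.96 + 0.333 × ln 1.955 = 2.9937 + 0.333 × 0.6704 = 3.2170
S = e^3.2170 ≈ 24.95

25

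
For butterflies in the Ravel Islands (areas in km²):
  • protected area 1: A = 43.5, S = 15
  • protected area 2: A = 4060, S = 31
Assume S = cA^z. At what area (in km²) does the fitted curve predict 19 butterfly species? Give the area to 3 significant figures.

191 km²

z = ln(31/15) / ln(4060/43.5) = 0.7259 / 4.5362 = 0.1600
c = 15 / 43.5^0.1600 = 15 / 1.829 = 8.201
A = (19/8.201)^(1/0.1600) ⇒ ln A = ln(2.317)/0.1600 = 5.2499
A = e^5.2499 ≈ 190.5 km²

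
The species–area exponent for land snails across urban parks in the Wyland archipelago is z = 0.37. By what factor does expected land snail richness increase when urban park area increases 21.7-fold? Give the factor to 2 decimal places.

S₂/S₁ = (A₂/A₁)^z = 21.7^0.37
ln(S₂/S₁) = 0.37 × ln 21.7 = 0.37 × 3.0773 = 1.1386
S₂/S₁ = e^1.1386 ≈ 3.122

3.12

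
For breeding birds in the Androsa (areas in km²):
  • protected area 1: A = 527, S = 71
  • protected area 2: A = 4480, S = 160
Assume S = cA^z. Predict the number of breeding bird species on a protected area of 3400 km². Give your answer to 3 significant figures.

144

z = ln(160/71) / ln(4480/527) = 0.8125 / 2.1402 = 0.3796
c = 71 / 527^0.3796 = 71 / 10.8 = 6.576
S₃ = 6.576 × 3400^0.3796 = 6.576 × 21.91 ≈ 144.1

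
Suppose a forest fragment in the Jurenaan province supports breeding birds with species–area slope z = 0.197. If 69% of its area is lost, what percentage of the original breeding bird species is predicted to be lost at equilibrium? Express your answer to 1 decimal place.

S_new/S_old = (A_new/A_old)^z = 0.31^0.197
= exp(0.197 × ln 0.31) = exp(0.197 × -1.1712) = exp(-0.2307) ≈ 0.794
Fraction lost = 1 − 0.794 = 0.206

20.6%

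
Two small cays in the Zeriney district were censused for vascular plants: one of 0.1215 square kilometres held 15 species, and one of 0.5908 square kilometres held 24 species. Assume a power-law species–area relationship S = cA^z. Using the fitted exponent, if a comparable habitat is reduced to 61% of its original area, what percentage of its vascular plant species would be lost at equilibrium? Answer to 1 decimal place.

13.7%

z = ln(24/15) / ln(0.5908/0.1215) = 0.4700 / 1.5816 = 0.2972
S_new/S_old = (A_new/A_old)^z = 0.61^0.2972 = exp(0.2972 × -0.4943) = 0.8634
Fraction lost = 1 − 0.8634 = 0.1366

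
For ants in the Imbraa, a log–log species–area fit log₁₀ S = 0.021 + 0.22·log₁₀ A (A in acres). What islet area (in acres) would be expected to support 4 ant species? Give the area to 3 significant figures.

438 acres

4 = 1.05 × A^0.22  ⇒  A^0.22 = 4/1.05 = 3.811
ln A = ln(3.811) / 0.22 = 1.3379 / 0.22 = 6.0815
A = e^6.0815 ≈ 437.7 acres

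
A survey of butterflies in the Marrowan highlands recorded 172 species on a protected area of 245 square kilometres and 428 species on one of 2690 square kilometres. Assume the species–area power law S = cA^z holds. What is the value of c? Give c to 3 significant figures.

21.2

z = ln(S₂/S₁) / ln(A₂/A₁) = ln(428/172) / ln(2690/245) = 0.9116 / 2.3960 = 0.3805
c = S₁ / A₁^z = 172 / 245^0.3805 = 172 / 8.11 = 21.21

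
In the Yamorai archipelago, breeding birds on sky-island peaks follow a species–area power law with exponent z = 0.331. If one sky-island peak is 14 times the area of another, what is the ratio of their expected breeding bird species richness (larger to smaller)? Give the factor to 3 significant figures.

2.40

S₂/S₁ = (A₂/A₁)^z = 14^0.331
ln(S₂/S₁) = 0.331 × ln 14 = 0.331 × 2.6391 = 0.8735
S₂/S₁ = e^0.8735 ≈ 2.395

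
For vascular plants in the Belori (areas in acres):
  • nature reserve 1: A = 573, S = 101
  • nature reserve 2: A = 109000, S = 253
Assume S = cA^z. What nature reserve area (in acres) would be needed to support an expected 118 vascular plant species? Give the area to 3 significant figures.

z = ln(253/101) / ln(109000/573) = 0.9183 / 5.2482 = 0.1750
c = 101 / 573^0.1750 = 101 / 3.038 = 33.25
A = (118/33.25)^(1/0.1750) ⇒ ln A = ln(3.549)/0.1750 = 7.2400
A = e^7.2400 ≈ 1394 acres

1390 acres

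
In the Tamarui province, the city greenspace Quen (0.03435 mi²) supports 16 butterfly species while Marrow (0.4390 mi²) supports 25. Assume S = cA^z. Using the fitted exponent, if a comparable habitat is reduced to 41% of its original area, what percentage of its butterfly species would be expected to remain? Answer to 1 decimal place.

85.5%

z = ln(25/16) / ln(0.439/0.03435) = 0.4463 / 2.5479 = 0.1752
S_new/S_old = (A_new/A_old)^z = 0.41^0.1752 = exp(0.1752 × -0.8916) = 0.8554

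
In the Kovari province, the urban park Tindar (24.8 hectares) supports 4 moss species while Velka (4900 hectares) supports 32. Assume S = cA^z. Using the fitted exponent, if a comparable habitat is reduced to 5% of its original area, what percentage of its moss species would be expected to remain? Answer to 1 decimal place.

30.8%

z = ln(32/4) / ln(4900/24.8) = 2.0794 / 5.2861 = 0.3934
S_new/S_old = (A_new/A_old)^z = 0.05^0.3934 = exp(0.3934 × -2.9957) = 0.3078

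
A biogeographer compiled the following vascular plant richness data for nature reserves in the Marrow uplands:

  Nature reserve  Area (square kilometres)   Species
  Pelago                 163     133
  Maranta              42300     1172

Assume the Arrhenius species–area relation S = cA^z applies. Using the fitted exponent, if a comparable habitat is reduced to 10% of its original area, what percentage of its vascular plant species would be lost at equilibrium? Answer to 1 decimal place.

z = ln(1172/133) / ln(42300/163) = 2.1761 / 5.5588 = 0.3915
S_new/S_old = (A_new/A_old)^z = 0.1^0.3915 = exp(0.3915 × -2.3026) = 0.406
Fraction lost = 1 − 0.406 = 0.594

59.4%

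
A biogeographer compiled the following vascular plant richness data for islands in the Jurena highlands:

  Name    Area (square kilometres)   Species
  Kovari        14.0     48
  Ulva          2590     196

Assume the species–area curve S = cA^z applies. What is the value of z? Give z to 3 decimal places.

Taking logs: ln S = ln c + z ln A, so z = (ln S₂ − ln S₁)/(ln A₂ − ln A₁).
z = ln(196/48) / ln(2590/14) = ln(4.083) / ln(185) = 1.4069 / 5.2204 = 0.2695

0.270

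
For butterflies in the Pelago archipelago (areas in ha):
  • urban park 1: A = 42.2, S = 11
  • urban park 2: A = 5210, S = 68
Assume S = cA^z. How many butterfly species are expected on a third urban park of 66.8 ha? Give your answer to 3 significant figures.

z = ln(68/11) / ln(5210/42.2) = 1.8216 / 4.8159 = 0.3782
c = 11 / 42.2^0.3782 = 11 / 4.119 = 2.671
S₃ = 2.671 × 66.8^0.3782 = 2.671 × 4.9 ≈ 13.09

13.1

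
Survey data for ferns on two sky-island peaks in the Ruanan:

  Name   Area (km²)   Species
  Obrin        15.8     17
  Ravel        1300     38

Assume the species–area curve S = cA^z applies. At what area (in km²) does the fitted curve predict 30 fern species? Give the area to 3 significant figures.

356 km²

z = ln(38/17) / ln(1300/15.8) = 0.8044 / 4.4101 = 0.1824
c = 17 / 15.8^0.1824 = 17 / 1.654 = 10.28
A = (30/10.28)^(1/0.1824) ⇒ ln A = ln(2.919)/0.1824 = 5.8741
A = e^5.8741 ≈ 355.7 km²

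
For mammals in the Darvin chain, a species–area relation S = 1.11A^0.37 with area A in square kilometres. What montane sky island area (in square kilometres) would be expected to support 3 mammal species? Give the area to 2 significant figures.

3 = 1.11 × A^0.37  ⇒  A^0.37 = 3/1.11 = 2.703
ln A = ln(2.703) / 0.37 = 0.9943 / 0.37 = 2.6872
A = e^2.6872 ≈ 14.69 square kilometres

15 square kilometres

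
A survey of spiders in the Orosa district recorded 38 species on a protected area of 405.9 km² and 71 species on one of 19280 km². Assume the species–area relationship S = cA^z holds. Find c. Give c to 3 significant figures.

z = ln(S₂/S₁) / ln(A₂/A₁) = ln(71/38) / ln(19280/405.9) = 0.6251 / 3.8607 = 0.1619
c = S₁ / A₁^z = 38 / 405.9^0.1619 = 38 / 2.644 = 14.37

14.4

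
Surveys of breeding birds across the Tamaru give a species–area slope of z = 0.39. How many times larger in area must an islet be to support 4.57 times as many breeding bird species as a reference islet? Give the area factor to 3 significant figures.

(A₂/A₁)^0.39 = 4.57, so A₂/A₁ = 4.57^(1/0.39) = 4.57^2.564
ln(A₂/A₁) = ln 4.57 / 0.39 = 1.5195 / 0.39 = 3.8962
A₂/A₁ = e^3.8962 ≈ 49.21

49.2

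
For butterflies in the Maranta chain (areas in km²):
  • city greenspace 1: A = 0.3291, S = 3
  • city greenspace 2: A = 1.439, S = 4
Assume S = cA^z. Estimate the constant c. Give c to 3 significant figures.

3.73

z = ln(S₂/S₁) / ln(A₂/A₁) = ln(4/3) / ln(1.439/0.3291) = 0.2877 / 1.4753 = 0.1950
c = S₁ / A₁^z = 3 / 0.3291^0.1950 = 3 / 0.8052 = 3.726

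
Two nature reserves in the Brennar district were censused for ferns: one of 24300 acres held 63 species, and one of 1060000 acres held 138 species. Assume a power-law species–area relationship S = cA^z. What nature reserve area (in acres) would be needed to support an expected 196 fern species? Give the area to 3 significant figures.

z = ln(138/63) / ln(1060000/24300) = 0.7841 / 3.7755 = 0.2077
c = 63 / 24300^0.2077 = 63 / 8.144 = 7.736
A = (196/7.736)^(1/0.2077) ⇒ ln A = ln(25.34)/0.2077 = 15.5632
A = e^15.5632 ≈ 5741217 acres

5740000 acres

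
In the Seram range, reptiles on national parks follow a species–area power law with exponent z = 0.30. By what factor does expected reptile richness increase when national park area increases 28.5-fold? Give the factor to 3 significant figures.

2.73

S₂/S₁ = (A₂/A₁)^z = 28.5^0.3
ln(S₂/S₁) = 0.3 × ln 28.5 = 0.3 × 3.3499 = 1.0050
S₂/S₁ = e^1.0050 ≈ 2.732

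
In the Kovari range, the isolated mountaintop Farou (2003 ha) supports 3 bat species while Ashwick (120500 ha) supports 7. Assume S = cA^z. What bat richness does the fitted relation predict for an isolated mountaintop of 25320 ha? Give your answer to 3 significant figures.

z = ln(7/3) / ln(120500/2003) = 0.8473 / 4.0970 = 0.2068
c = 3 / 2003^0.2068 = 3 / 4.817 = 0.6227
S₃ = 0.6227 × 25320^0.2068 = 0.6227 × 8.141 ≈ 5.07

5.07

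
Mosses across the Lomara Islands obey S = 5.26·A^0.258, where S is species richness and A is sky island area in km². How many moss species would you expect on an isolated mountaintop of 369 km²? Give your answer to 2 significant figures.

S = 5.26 × 369^0.258
ln S = ln 5.26 + 0.258 × ln 369 = 1.6601 + 0.258 × 5.9108 = 3.1851
S = e^3.1851 ≈ 24.17

24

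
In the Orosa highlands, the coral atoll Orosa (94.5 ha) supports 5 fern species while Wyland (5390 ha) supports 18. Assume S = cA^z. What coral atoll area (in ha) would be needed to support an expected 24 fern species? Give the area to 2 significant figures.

13000 ha

z = ln(18/5) / ln(5390/94.5) = 1.2809 / 4.0437 = 0.3168
c = 5 / 94.5^0.3168 = 5 / 4.224 = 1.184
A = (24/1.184)^(1/0.3168) ⇒ ln A = ln(20.28)/0.3168 = 9.5005
A = e^9.5005 ≈ 13366 ha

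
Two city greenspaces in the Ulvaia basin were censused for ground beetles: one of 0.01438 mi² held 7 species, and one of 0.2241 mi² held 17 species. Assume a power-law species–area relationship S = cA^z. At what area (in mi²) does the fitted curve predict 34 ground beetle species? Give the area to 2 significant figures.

z = ln(17/7) / ln(0.2241/0.01438) = 0.8873 / 2.7463 = 0.3231
c = 7 / 0.01438^0.3231 = 7 / 0.254 = 27.56
A = (34/27.56)^(1/0.3231) ⇒ ln A = ln(1.234)/0.3231 = 0.6497
A = e^0.6497 ≈ 1.915 mi²

1.9 mi²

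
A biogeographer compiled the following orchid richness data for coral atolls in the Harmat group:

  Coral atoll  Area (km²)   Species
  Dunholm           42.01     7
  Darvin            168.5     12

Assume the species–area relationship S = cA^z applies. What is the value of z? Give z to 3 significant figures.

0.388

Taking logs: ln S = ln c + z ln A, so z = (ln S₂ − ln S₁)/(ln A₂ − ln A₁).
z = ln(12/7) / ln(168.5/42.01) = ln(1.714) / ln(4.011) = 0.5390 / 1.3890 = 0.3880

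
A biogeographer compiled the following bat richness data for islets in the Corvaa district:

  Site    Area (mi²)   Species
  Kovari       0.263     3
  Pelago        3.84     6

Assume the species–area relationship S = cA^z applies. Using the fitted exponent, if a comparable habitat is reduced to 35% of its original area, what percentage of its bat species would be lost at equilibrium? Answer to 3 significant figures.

23.8%

z = ln(6/3) / ln(3.84/0.263) = 0.6931 / 2.6811 = 0.2585
S_new/S_old = (A_new/A_old)^z = 0.35^0.2585 = exp(0.2585 × -1.0498) = 0.7623
Fraction lost = 1 − 0.7623 = 0.2377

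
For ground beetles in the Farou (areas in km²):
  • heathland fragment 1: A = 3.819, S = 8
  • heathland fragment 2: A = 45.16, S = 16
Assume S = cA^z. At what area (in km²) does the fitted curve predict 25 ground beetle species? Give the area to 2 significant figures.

z = ln(16/8) / ln(45.16/3.819) = 0.6931 / 2.4702 = 0.2806
c = 8 / 3.819^0.2806 = 8 / 1.456 = 5.493
A = (25/5.493)^(1/0.2806) ⇒ ln A = ln(4.551)/0.2806 = 5.4007
A = e^5.4007 ≈ 221.6 km²

220 km²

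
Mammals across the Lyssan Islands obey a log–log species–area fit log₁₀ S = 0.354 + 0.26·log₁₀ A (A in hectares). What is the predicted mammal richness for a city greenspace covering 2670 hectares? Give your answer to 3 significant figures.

S = 2.259 × 2670^0.26
ln S = ln 2.259 + 0.26 × ln 2670 = 0.8151 + 0.26 × 7.8898 = 2.8665
S = e^2.8665 ≈ 17.57

17.6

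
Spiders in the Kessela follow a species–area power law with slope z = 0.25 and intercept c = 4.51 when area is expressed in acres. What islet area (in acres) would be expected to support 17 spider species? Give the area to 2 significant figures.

200 acres

17 = 4.51 × A^0.25  ⇒  A^0.25 = 17/4.51 = 3.769
ln A = ln(3.769) / 0.25 = 1.3269 / 0.25 = 5.3077
A = e^5.3077 ≈ 201.9 acres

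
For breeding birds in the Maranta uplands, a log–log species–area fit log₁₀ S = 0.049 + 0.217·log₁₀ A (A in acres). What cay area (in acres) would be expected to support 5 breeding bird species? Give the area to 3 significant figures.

5 = 1.119 × A^0.217  ⇒  A^0.217 = 5/1.119 = 4.467
ln A = ln(4.467) / 0.217 = 1.4966 / 0.217 = 6.8968
A = e^6.8968 ≈ 989.1 acres

989 acres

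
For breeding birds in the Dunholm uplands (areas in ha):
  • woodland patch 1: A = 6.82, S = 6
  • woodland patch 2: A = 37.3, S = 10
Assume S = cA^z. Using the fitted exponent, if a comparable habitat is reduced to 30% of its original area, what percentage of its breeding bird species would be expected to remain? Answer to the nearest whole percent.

70%

z = ln(10/6) / ln(37.3/6.82) = 0.5108 / 1.6991 = 0.3006
S_new/S_old = (A_new/A_old)^z = 0.3^0.3006 = exp(0.3006 × -1.2040) = 0.6963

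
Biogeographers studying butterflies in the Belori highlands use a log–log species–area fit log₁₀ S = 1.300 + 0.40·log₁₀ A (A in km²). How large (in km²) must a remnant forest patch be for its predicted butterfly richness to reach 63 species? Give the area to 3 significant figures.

63 = 19.95 × A^0.4  ⇒  A^0.4 = 63/19.95 = 3.157
ln A = ln(3.157) / 0.4 = 1.1498 / 0.4 = 2.8744
A = e^2.8744 ≈ 17.72 km²

17.7 km²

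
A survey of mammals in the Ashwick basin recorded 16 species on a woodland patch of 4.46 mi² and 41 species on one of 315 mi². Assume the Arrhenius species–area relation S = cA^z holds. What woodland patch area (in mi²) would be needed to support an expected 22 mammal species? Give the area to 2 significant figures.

19 mi²

z = ln(41/16) / ln(315/4.46) = 0.9410 / 4.2574 = 0.2210
c = 16 / 4.46^0.2210 = 16 / 1.392 = 11.5
A = (22/11.5)^(1/0.2210) ⇒ ln A = ln(1.913)/0.2210 = 2.9360
A = e^2.9360 ≈ 18.84 mi²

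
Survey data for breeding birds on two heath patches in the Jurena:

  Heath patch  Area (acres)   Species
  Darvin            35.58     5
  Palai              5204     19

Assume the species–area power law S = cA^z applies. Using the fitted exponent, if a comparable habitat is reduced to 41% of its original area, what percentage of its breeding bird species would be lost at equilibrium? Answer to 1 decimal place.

21.2%

z = ln(19/5) / ln(5204/35.58) = 1.3350 / 4.9854 = 0.2678
S_new/S_old = (A_new/A_old)^z = 0.41^0.2678 = exp(0.2678 × -0.8916) = 0.7876
Fraction lost = 1 − 0.7876 = 0.2124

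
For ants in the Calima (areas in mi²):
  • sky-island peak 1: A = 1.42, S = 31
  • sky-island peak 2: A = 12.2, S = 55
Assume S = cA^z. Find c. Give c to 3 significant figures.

28.2

z = ln(S₂/S₁) / ln(A₂/A₁) = ln(55/31) / ln(12.2/1.42) = 0.5733 / 2.1508 = 0.2666
c = S₁ / A₁^z = 31 / 1.42^0.2666 = 31 / 1.098 = 28.23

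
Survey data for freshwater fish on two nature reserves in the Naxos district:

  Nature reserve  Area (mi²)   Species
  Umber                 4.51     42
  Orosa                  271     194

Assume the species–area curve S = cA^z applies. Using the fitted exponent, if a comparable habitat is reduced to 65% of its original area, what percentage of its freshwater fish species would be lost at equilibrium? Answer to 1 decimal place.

z = ln(194/42) / ln(271/4.51) = 1.5302 / 4.0958 = 0.3736
S_new/S_old = (A_new/A_old)^z = 0.65^0.3736 = exp(0.3736 × -0.4308) = 0.8513
Fraction lost = 1 − 0.8513 = 0.1487

14.9%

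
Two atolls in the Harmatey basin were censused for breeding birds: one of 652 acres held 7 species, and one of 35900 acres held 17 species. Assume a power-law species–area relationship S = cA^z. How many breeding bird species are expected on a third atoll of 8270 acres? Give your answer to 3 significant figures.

z = ln(17/7) / ln(35900/652) = 0.8873 / 4.0084 = 0.2214
c = 7 / 652^0.2214 = 7 / 4.197 = 1.668
S₃ = 1.668 × 8270^0.2214 = 1.668 × 7.365 ≈ 12.28

12.3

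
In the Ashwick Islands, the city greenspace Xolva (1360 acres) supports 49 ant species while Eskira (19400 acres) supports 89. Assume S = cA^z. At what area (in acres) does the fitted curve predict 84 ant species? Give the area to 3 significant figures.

15000 acres

z = ln(89/49) / ln(19400/1360) = 0.5968 / 2.6578 = 0.2246
c = 49 / 1360^0.2246 = 49 / 5.054 = 9.695
A = (84/9.695)^(1/0.2246) ⇒ ln A = ln(8.664)/0.2246 = 9.6155
A = e^9.6155 ≈ 14996 acres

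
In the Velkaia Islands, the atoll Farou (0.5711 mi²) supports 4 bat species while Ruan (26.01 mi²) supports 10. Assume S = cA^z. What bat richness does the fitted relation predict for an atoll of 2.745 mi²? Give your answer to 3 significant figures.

z = ln(10/4) / ln(26.01/0.5711) = 0.9163 / 3.8187 = 0.2400
c = 4 / 0.5711^0.2400 = 4 / 0.8742 = 4.575
S₃ = 4.575 × 2.745^0.2400 = 4.575 × 1.274 ≈ 5.83

5.83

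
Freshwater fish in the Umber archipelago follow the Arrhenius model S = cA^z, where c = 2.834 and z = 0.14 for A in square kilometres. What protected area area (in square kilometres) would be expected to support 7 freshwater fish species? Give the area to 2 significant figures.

640 square kilometres

7 = 2.834 × A^0.14  ⇒  A^0.14 = 7/2.834 = 2.47
ln A = ln(2.47) / 0.14 = 0.9042 / 0.14 = 6.4587
A = e^6.4587 ≈ 638.2 square kilometres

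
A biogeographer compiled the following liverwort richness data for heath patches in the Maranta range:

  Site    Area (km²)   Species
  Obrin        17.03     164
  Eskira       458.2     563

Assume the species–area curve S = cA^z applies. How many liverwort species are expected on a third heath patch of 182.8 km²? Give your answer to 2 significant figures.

z = ln(563/164) / ln(458.2/17.03) = 1.2334 / 3.2923 = 0.3746
c = 164 / 17.03^0.3746 = 164 / 2.892 = 56.7
S₃ = 56.7 × 182.8^0.3746 = 56.7 × 7.037 ≈ 399

400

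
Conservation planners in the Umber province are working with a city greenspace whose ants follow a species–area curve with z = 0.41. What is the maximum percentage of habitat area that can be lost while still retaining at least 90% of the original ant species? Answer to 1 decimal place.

Need (A_new/A_old)^0.41 = 0.9, so A_new/A_old = 0.9^(1/0.41) = 0.9^2.439
ln(A_new/A_old) = ln 0.9 / 0.41 = -0.1054 / 0.41 = -0.2570
A_new/A_old = e^-0.2570 ≈ 0.7734
Fraction that can be lost = 1 − 0.7734 = 0.2266

22.7%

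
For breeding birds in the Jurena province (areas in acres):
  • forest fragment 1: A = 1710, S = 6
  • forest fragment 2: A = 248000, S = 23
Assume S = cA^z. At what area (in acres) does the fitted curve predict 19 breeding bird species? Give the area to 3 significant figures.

z = ln(23/6) / ln(248000/1710) = 1.3437 / 4.9769 = 0.2700
c = 6 / 1710^0.2700 = 6 / 7.463 = 0.804
A = (19/0.804)^(1/0.2700) ⇒ ln A = ln(23.63)/0.2700 = 11.7136
A = e^11.7136 ≈ 122217 acres

122000 acres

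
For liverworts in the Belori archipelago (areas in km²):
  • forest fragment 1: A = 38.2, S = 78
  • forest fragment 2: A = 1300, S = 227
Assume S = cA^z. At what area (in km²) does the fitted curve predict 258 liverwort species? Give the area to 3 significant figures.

z = ln(227/78) / ln(1300/38.2) = 1.0682 / 3.5273 = 0.3029
c = 78 / 38.2^0.3029 = 78 / 3.014 = 25.88
A = (258/25.88)^(1/0.3029) ⇒ ln A = ln(9.969)/0.3029 = 7.5928
A = e^7.5928 ≈ 1984 km²

1980 km²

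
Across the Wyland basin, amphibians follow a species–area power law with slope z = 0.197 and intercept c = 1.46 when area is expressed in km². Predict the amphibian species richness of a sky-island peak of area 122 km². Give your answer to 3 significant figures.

S = 1.46 × 122^0.197
ln S = ln 1.46 + 0.197 × ln 122 = 0.3784 + 0.197 × 4.8040 = 1.3248
S = e^1.3248 ≈ 3.762

3.76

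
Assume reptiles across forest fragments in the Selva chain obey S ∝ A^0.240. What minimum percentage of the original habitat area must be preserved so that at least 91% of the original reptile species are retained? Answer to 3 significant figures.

Need (A_new/A_old)^0.24 = 0.91, so A_new/A_old = 0.91^(1/0.24) = 0.91^4.167
ln(A_new/A_old) = ln 0.91 / 0.24 = -0.0943 / 0.24 = -0.3930
A_new/A_old = e^-0.3930 ≈ 0.6751

67.5%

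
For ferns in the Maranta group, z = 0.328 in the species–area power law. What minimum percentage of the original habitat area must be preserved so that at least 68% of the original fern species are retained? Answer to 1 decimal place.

30.9%

Need (A_new/A_old)^0.328 = 0.68, so A_new/A_old = 0.68^(1/0.328) = 0.68^3.049
ln(A_new/A_old) = ln 0.68 / 0.328 = -0.3857 / 0.328 = -1.1758
A_new/A_old = e^-1.1758 ≈ 0.3086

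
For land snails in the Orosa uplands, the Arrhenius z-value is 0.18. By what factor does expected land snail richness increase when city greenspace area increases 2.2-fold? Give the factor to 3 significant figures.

1.15

S₂/S₁ = (A₂/A₁)^z = 2.2^0.18
ln(S₂/S₁) = 0.18 × ln 2.2 = 0.18 × 0.7885 = 0.1419
S₂/S₁ = e^0.1419 ≈ 1.152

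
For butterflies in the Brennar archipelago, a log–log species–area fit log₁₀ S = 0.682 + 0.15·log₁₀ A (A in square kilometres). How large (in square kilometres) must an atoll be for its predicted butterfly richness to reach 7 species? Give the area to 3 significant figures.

12.2 square kilometres

7 = 4.808 × A^0.15  ⇒  A^0.15 = 7/4.808 = 1.456
ln A = ln(1.456) / 0.15 = 0.3755 / 0.15 = 2.5036
A = e^2.5036 ≈ 12.23 square kilometres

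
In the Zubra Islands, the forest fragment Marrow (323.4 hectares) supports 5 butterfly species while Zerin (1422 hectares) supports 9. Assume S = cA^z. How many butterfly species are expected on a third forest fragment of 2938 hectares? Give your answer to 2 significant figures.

12

z = ln(9/5) / ln(1422/323.4) = 0.5878 / 1.4809 = 0.3969
c = 5 / 323.4^0.3969 = 5 / 9.911 = 0.5045
S₃ = 0.5045 × 2938^0.3969 = 0.5045 × 23.79 ≈ 12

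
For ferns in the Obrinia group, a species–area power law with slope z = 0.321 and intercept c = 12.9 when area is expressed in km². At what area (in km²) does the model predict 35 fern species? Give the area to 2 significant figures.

35 = 12.9 × A^0.321  ⇒  A^0.321 = 35/12.9 = 2.713
ln A = ln(2.713) / 0.321 = 0.9981 / 0.321 = 3.1094
A = e^3.1094 ≈ 22.41 km²

22 km²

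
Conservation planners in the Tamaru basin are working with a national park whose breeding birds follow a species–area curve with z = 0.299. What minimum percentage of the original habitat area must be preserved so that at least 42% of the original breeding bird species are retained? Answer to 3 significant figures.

Need (A_new/A_old)^0.299 = 0.42, so A_new/A_old = 0.42^(1/0.299) = 0.42^3.344
ln(A_new/A_old) = ln 0.42 / 0.299 = -0.8675 / 0.299 = -2.9013
A_new/A_old = e^-2.9013 ≈ 0.05495

5.49%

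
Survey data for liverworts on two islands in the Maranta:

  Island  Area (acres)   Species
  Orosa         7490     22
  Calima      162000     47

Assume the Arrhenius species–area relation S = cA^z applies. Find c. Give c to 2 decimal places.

z = ln(S₂/S₁) / ln(A₂/A₁) = ln(47/22) / ln(162000/7490) = 0.7591 / 3.0740 = 0.2469
c = S₁ / A₁^z = 22 / 7490^0.2469 = 22 / 9.053 = 2.43

2.43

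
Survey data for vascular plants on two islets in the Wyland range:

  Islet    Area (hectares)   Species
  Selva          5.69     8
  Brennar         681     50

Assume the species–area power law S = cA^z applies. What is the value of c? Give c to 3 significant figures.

z = ln(S₂/S₁) / ln(A₂/A₁) = ln(50/8) / ln(681/5.69) = 1.8326 / 4.7849 = 0.3830
c = S₁ / A₁^z = 8 / 5.69^0.3830 = 8 / 1.946 = 4.11

4.11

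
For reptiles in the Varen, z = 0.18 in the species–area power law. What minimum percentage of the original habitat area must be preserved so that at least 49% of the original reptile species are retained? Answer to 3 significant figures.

Need (A_new/A_old)^0.18 = 0.49, so A_new/A_old = 0.49^(1/0.18) = 0.49^5.556
ln(A_new/A_old) = ln 0.49 / 0.18 = -0.7133 / 0.18 = -3.9631
A_new/A_old = e^-3.9631 ≈ 0.019

1.90%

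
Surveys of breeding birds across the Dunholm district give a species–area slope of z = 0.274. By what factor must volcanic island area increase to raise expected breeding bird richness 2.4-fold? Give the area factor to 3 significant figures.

24.4

(A₂/A₁)^0.274 = 2.4, so A₂/A₁ = 2.4^(1/0.274) = 2.4^3.65
ln(A₂/A₁) = ln 2.4 / 0.274 = 0.8755 / 0.274 = 3.1951
A₂/A₁ = e^3.1951 ≈ 24.41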